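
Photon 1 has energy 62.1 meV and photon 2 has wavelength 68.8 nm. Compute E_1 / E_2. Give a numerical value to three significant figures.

3.45e-3

E_1 = 9.950e-21 J (from energy = 62.1 meV, via E given directly).
E_2 = 2.887e-18 J (from wavelength = 68.8 nm, via E = hc/λ).
Ratio = 9.950e-21 / 2.887e-18 = 3.45e-3.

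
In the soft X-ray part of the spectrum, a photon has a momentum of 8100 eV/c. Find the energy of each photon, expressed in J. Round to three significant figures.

(c = 2.99792458 × 10^8 m/s, 1 eV = 1.602176634 × 10^-19 J.)
Convert to SI: p = 8100 eV/c = 4.3289 × 10^-24 kg·m/s.
Since E = pc for a photon, E = 1.298 × 10^-15 J.
So E ≈ 1.30 × 10^-15 J.

1.30 × 10^-15 J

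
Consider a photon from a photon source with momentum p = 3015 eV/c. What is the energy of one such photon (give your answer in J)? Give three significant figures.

4.83·10^-16 J

Take c = 2.99792458·10^8 m/s, 1 eV = 1.602176634·10^-19 J.
In SI units: p = 3015 eV/c = 1.6113·10^-24 kg·m/s.
The photon relation is E = pc, giving E = 4.831·10^-16 J.
So E ≈ 4.83·10^-16 J.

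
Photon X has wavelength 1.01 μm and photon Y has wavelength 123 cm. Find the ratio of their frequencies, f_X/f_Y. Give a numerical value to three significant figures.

f_X = 2.968·10^14 Hz (from wavelength = 1.01 μm, via f = c/λ).
f_Y = 2.437·10^8 Hz (from wavelength = 123 cm, via f = c/λ).
Ratio = 2.968·10^14 / 2.437·10^8 = 1.22·10^6.

1.22·10^6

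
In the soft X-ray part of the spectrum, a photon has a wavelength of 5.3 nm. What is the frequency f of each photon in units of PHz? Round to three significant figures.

56.6 PHz

Use c = 2.99792458 × 10^8 m/s.
In SI units: λ = 5.3 nm = 5.3 × 10^-9 m.
Apply f = c/λ: f = 5.656 × 10^16 Hz.
Converting to PHz: f = 56.56 PHz ≈ 56.6 PHz.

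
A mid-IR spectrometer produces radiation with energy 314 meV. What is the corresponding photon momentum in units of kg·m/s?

First convert: E = 314 meV = 5.0308·10^-20 J.
For a photon p = E/c, so p = 1.678·10^-28 kg·m/s.
So p ≈ 1.68·10^-28 kg·m/s.

1.68·10^-28 kg·m/s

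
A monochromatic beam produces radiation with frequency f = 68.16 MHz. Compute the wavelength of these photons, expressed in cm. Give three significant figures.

440 cm

Convert to SI: f = 68.16 MHz = 6.816 × 10^7 Hz.
The photon relation is λ = c/f, giving λ = 4.398 m.
Converting to cm: λ = 439.8 cm ≈ 440 cm.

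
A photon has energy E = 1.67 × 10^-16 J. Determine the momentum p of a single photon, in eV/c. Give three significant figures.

1040 eV/c

The photon relation is p = E/c, giving p = 5.571 × 10^-25 kg·m/s.
Converting to eV/c: p = 1042 eV/c ≈ 1040 eV/c.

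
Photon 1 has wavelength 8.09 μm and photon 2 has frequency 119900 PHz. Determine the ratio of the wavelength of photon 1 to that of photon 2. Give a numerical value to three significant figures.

3.24 × 10^6

λ_1 = 8.090 × 10^-6 m (from wavelength = 8.09 μm, via λ given directly).
λ_2 = 2.500 × 10^-12 m (from frequency = 119900 PHz, via λ = c/f).
Ratio = 8.090 × 10^-6 / 2.500 × 10^-12 = 3.24 × 10^6.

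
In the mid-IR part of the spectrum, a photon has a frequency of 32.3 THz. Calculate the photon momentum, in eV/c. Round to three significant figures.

0.134 eV/c

Use h = 6.62607015 × 10^-34 J·s, c = 2.99792458 × 10^8 m/s, 1 eV = 1.602176634 × 10^-19 J.
Convert to SI: f = 32.3 THz = 3.23 × 10^13 Hz.
The photon relation is p = hf/c, giving p = 7.139 × 10^-29 kg·m/s.
Converting to eV/c: p = 0.1336 eV/c ≈ 0.134 eV/c.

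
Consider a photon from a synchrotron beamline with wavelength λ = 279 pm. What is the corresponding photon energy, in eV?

(h = 6.62607015e-34 J·s, c = 2.99792458e8 m/s, 1 eV = 1.602176634e-19 J.)
First convert: λ = 279 pm = 2.79e-10 m.
Since E = hc/λ for a photon, E = 7.120e-16 J.
Converting to eV: E = 4444 eV ≈ 4440 eV.

4440 eV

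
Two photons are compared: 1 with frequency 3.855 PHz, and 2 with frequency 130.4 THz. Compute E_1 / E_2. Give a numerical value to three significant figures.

E_1 = 2.554e-18 J (from frequency = 3.855 PHz, via E = hf).
E_2 = 8.640e-20 J (from frequency = 130.4 THz, via E = hf).
Ratio = 2.554e-18 / 8.640e-20 = 29.6.

29.6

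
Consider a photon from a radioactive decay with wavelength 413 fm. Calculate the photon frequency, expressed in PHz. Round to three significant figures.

7.26e5 PHz

First convert: λ = 413 fm = 4.13e-13 m.
The photon relation is f = c/λ, giving f = 7.259e20 Hz.
Converting to PHz: f = 725900 PHz ≈ 7.26e5 PHz.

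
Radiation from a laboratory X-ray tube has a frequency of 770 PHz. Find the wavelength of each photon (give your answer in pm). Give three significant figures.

389 pm

Take c = 2.99792458 × 10^8 m/s.
In SI units: f = 770 PHz = 7.7 × 10^17 Hz.
Apply λ = c/f: λ = 3.893 × 10^-10 m.
Converting to pm: λ = 389.3 pm ≈ 389 pm.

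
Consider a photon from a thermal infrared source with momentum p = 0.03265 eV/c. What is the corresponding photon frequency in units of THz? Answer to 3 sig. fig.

7.89 THz

In SI units: p = 0.03265 eV/c = 1.7449e-29 kg·m/s.
Apply f = pc/h: f = 7.895e12 Hz.
Converting to THz: f = 7.895 THz ≈ 7.89 THz.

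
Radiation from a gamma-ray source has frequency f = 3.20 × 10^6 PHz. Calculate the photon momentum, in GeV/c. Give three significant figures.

0.0132 GeV/c

Use h = 6.62607015 × 10^-34 J·s, c = 2.99792458 × 10^8 m/s, 1 eV = 1.602176634 × 10^-19 J.
Convert to SI: f = 3.20 × 10^6 PHz = 3.20 × 10^21 Hz.
For a photon p = hf/c, so p = 7.073 × 10^-21 kg·m/s.
Converting to GeV/c: p = 0.01323 GeV/c ≈ 0.0132 GeV/c.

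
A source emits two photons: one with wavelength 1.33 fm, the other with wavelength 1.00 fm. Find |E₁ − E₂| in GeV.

0.308 GeV

Using E = hc/λ: E₁ = 1.494 × 10^-10 J, E₂ = 1.986 × 10^-10 J.
|ΔE| = |1.494 × 10^-10 − 1.986 × 10^-10| = 4.93 × 10^-11 J = 0.308 GeV.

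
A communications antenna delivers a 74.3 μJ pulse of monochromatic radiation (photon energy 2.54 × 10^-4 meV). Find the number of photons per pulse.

1.83 × 10^21 photons

Per-photon energy: E = 4.070 × 10^-26 J (from energy = 2.54 × 10^-4 meV).
N = E_total / E_photon = 7.43 × 10^-5 J / 4.070 × 10^-26 J = 1.83 × 10^21.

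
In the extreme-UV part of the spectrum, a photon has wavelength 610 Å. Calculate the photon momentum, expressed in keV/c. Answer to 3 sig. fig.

0.0203 keV/c

(h = 6.62607015 × 10^-34 J·s, c = 2.99792458 × 10^8 m/s, 1 eV = 1.602176634 × 10^-19 J.)
In SI units: λ = 610 Å = 6.1 × 10^-8 m.
Since p = h/λ for a photon, p = 1.086 × 10^-26 kg·m/s.
Converting to keV/c: p = 0.02033 keV/c ≈ 0.0203 keV/c.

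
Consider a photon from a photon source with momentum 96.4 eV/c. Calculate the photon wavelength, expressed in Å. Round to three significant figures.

129 Å

Use h = 6.62607015·10^-34 J·s, c = 2.99792458·10^8 m/s, 1 eV = 1.602176634·10^-19 J.
Convert to SI: p = 96.4 eV/c = 5.1519·10^-26 kg·m/s.
The photon relation is λ = h/p, giving λ = 1.286·10^-8 m.
Converting to Å: λ = 128.6 Å ≈ 129 Å.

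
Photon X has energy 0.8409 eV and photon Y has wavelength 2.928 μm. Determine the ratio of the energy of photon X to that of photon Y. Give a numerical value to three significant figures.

1.99

E_X = 1.347 × 10^-19 J (from energy = 0.8409 eV, via E given directly).
E_Y = 6.784 × 10^-20 J (from wavelength = 2.928 μm, via E = hc/λ).
Ratio = 1.347 × 10^-19 / 6.784 × 10^-20 = 1.99.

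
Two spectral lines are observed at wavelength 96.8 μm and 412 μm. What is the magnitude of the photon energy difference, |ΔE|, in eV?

Using E = hc/λ: E₁ = 2.052 × 10^-21 J, E₂ = 4.821 × 10^-22 J.
|ΔE| = |2.052 × 10^-21 − 4.821 × 10^-22| = 1.57 × 10^-21 J = 9.80 × 10^-3 eV.

9.80 × 10^-3 eV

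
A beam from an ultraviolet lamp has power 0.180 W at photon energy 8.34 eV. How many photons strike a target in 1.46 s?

1.97 × 10^17 photons

Total energy: E_total = P·t = 0.180 × 1.46 = 0.2628 J.
Per-photon energy: E = 1.336 × 10^-18 J.
N = E_total / E_photon = 1.97 × 10^17.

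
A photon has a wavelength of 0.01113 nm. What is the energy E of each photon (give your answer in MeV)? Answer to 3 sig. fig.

Take h = 6.62607015e-34 J·s, c = 2.99792458e8 m/s, 1 eV = 1.602176634e-19 J.
First convert: λ = 0.01113 nm = 1.113e-11 m.
Apply E = hc/λ: E = 1.785e-14 J.
Converting to MeV: E = 0.1114 MeV ≈ 0.111 MeV.

0.111 MeV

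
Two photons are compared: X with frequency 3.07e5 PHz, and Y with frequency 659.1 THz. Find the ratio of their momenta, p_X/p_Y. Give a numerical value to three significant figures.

4.66e5

p_X = 6.785e-22 kg·m/s (from frequency = 3.07e5 PHz, via p = hf/c).
p_Y = 1.457e-27 kg·m/s (from frequency = 659.1 THz, via p = hf/c).
Ratio = 6.785e-22 / 1.457e-27 = 4.66e5.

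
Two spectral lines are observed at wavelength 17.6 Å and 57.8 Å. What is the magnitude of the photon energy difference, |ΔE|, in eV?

490 eV

Using E = hc/λ: E₁ = 1.129 × 10^-16 J, E₂ = 3.437 × 10^-17 J.
|ΔE| = |1.129 × 10^-16 − 3.437 × 10^-17| = 7.85 × 10^-17 J = 490 eV.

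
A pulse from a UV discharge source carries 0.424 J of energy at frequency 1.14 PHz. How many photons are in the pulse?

5.61e17 photons

Per-photon energy: E = 7.554e-19 J (from frequency = 1.14 PHz).
N = E_total / E_photon = 0.424 J / 7.554e-19 J = 5.61e17.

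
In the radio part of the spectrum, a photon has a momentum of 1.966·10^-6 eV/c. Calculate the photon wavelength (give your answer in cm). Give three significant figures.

Convert to SI: p = 1.966·10^-6 eV/c = 1.0507·10^-33 kg·m/s.
Since λ = h/p for a photon, λ = 0.6306 m.
Converting to cm: λ = 63.06 cm ≈ 63.1 cm.

63.1 cm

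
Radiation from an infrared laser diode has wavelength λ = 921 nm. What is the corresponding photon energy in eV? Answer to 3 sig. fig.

1.35 eV

Use h = 6.62607015e-34 J·s, c = 2.99792458e8 m/s, 1 eV = 1.602176634e-19 J.
Convert to SI: λ = 921 nm = 9.21e-7 m.
The photon relation is E = hc/λ, giving E = 2.157e-19 J.
Converting to eV: E = 1.346 eV ≈ 1.35 eV.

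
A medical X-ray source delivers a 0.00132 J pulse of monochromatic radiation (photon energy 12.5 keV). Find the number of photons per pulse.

Per-photon energy: E = 2.003·10^-15 J (from energy = 12.5 keV).
N = E_total / E_photon = 0.00132 J / 2.003·10^-15 J = 6.59·10^11.

6.59·10^11 photons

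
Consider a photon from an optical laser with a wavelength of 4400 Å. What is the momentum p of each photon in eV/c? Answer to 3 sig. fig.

2.82 eV/c

In SI units: λ = 4400 Å = 4.4e-7 m.
Since p = h/λ for a photon, p = 1.506e-27 kg·m/s.
Converting to eV/c: p = 2.818 eV/c ≈ 2.82 eV/c.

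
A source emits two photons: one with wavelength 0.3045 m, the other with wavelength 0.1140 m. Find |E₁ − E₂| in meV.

6.80 × 10^-3 meV

Using E = hc/λ: E₁ = 6.5236 × 10^-25 J, E₂ = 1.7425 × 10^-24 J.
|ΔE| = |6.5236 × 10^-25 − 1.7425 × 10^-24| = 1.09 × 10^-24 J = 6.80 × 10^-3 meV.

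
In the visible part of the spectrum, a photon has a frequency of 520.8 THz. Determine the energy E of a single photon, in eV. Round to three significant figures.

In SI units: f = 520.8 THz = 5.208e14 Hz.
Apply E = hf: E = 3.451e-19 J.
Converting to eV: E = 2.154 eV ≈ 2.15 eV.

2.15 eV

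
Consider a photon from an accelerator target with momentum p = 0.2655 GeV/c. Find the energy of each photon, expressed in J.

First convert: p = 0.2655 GeV/c = 1.4189e-19 kg·m/s.
The photon relation is E = pc, giving E = 4.254e-11 J.
So E ≈ 4.25e-11 J.

4.25e-11 J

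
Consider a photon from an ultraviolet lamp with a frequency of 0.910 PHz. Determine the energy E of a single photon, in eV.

3.76 eV

Take h = 6.62607015e-34 J·s, 1 eV = 1.602176634e-19 J.
First convert: f = 0.910 PHz = 9.10e14 Hz.
Since E = hf for a photon, E = 6.030e-19 J.
Converting to eV: E = 3.763 eV ≈ 3.76 eV.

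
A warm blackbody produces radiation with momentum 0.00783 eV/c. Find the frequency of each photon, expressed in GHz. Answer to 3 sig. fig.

Take h = 6.62607015 × 10^-34 J·s, c = 2.99792458 × 10^8 m/s, 1 eV = 1.602176634 × 10^-19 J.
Convert to SI: p = 0.00783 eV/c = 4.1846 × 10^-30 kg·m/s.
The photon relation is f = pc/h, giving f = 1.893 × 10^12 Hz.
Converting to GHz: f = 1893 GHz ≈ 1890 GHz.

1890 GHz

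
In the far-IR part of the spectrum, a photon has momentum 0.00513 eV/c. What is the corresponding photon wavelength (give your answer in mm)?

In SI units: p = 0.00513 eV/c = 2.7416e-30 kg·m/s.
The photon relation is λ = h/p, giving λ = 2.417e-4 m.
Converting to mm: λ = 0.2417 mm ≈ 0.242 mm.

0.242 mm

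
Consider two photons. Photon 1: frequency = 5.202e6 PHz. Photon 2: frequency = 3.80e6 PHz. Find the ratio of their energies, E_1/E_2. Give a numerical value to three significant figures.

1.37

E_1 = 3.447e-12 J (from frequency = 5.202e6 PHz, via E = hf).
E_2 = 2.518e-12 J (from frequency = 3.80e6 PHz, via E = hf).
Ratio = 3.447e-12 / 2.518e-12 = 1.37.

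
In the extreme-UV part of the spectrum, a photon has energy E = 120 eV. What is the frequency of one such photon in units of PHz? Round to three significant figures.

(h = 6.62607015e-34 J·s, 1 eV = 1.602176634e-19 J.)
In SI units: E = 120 eV = 1.9226e-17 J.
The photon relation is f = E/h, giving f = 2.902e16 Hz.
Converting to PHz: f = 29.02 PHz ≈ 29.0 PHz.

29.0 PHz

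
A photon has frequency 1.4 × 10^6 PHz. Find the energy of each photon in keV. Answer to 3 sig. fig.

5790 keV

Use h = 6.62607015 × 10^-34 J·s, 1 eV = 1.602176634 × 10^-19 J.
First convert: f = 1.4 × 10^6 PHz = 1.4 × 10^21 Hz.
The photon relation is E = hf, giving E = 9.276 × 10^-13 J.
Converting to keV: E = 5790 keV ≈ 5790 keV.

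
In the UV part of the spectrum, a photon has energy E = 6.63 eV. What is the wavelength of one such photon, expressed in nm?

Use h = 6.62607015 × 10^-34 J·s, c = 2.99792458 × 10^8 m/s, 1 eV = 1.602176634 × 10^-19 J.
Convert to SI: E = 6.63 eV = 1.0622 × 10^-18 J.
Apply λ = hc/E: λ = 1.870 × 10^-7 m.
Converting to nm: λ = 187.0 nm ≈ 187 nm.

187 nm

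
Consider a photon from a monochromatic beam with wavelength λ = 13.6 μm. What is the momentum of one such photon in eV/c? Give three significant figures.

(h = 6.62607015e-34 J·s, c = 2.99792458e8 m/s, 1 eV = 1.602176634e-19 J.)
First convert: λ = 13.6 μm = 1.36e-5 m.
Since p = h/λ for a photon, p = 4.872e-29 kg·m/s.
Converting to eV/c: p = 0.09116 eV/c ≈ 0.0912 eV/c.

0.0912 eV/c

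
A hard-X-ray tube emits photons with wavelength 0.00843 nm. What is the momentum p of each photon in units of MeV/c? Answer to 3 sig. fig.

First convert: λ = 0.00843 nm = 8.43e-12 m.
For a photon p = h/λ, so p = 7.860e-23 kg·m/s.
Converting to MeV/c: p = 0.1471 MeV/c ≈ 0.147 MeV/c.

0.147 MeV/c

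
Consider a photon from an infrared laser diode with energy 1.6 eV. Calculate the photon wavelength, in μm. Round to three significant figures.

0.775 μm

Use h = 6.62607015 × 10^-34 J·s, c = 2.99792458 × 10^8 m/s, 1 eV = 1.602176634 × 10^-19 J.
First convert: E = 1.6 eV = 2.5635 × 10^-19 J.
Since λ = hc/E for a photon, λ = 7.749 × 10^-7 m.
Converting to μm: λ = 0.7749 μm ≈ 0.775 μm.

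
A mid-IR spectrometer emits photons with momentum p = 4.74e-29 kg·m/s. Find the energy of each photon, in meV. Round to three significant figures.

88.7 meV

Apply E = pc: E = 1.421e-20 J.
Converting to meV: E = 88.69 meV ≈ 88.7 meV.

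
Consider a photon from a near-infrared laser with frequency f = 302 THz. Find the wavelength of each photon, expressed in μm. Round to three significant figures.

Take c = 2.99792458 × 10^8 m/s.
First convert: f = 302 THz = 3.02 × 10^14 Hz.
For a photon λ = c/f, so λ = 9.927 × 10^-7 m.
Converting to μm: λ = 0.9927 μm ≈ 0.993 μm.

0.993 μm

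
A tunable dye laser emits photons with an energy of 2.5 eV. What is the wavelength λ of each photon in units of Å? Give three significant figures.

(h = 6.62607015e-34 J·s, c = 2.99792458e8 m/s, 1 eV = 1.602176634e-19 J.)
First convert: E = 2.5 eV = 4.0054e-19 J.
The photon relation is λ = hc/E, giving λ = 4.959e-7 m.
Converting to Å: λ = 4959 Å ≈ 4960 Å.

4960 Å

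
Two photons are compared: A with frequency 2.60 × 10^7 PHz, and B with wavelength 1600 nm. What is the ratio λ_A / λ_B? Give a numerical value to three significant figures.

λ_A = 1.153 × 10^-14 m (from frequency = 2.60 × 10^7 PHz, via λ = c/f).
λ_B = 1.600 × 10^-6 m (from wavelength = 1600 nm, via λ given directly).
Ratio = 1.153 × 10^-14 / 1.600 × 10^-6 = 7.21 × 10^-9.

7.21 × 10^-9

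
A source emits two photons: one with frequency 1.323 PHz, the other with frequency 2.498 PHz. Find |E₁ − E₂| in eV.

4.86 eV

Using E = hf: E₁ = 8.7663 × 10^-19 J, E₂ = 1.6552 × 10^-18 J.
|ΔE| = |8.7663 × 10^-19 − 1.6552 × 10^-18| = 7.79 × 10^-19 J = 4.86 eV.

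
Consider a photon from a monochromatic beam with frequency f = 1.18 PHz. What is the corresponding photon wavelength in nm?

Use c = 2.99792458e8 m/s.
First convert: f = 1.18 PHz = 1.18e15 Hz.
Since λ = c/f for a photon, λ = 2.541e-7 m.
Converting to nm: λ = 254.1 nm ≈ 254 nm.

254 nm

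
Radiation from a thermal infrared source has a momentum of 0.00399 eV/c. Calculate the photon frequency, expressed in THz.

In SI units: p = 0.00399 eV/c = 2.1324e-30 kg·m/s.
Apply f = pc/h: f = 9.648e11 Hz.
Converting to THz: f = 0.9648 THz ≈ 0.965 THz.

0.965 THz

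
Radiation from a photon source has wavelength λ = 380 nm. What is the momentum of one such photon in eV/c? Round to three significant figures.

3.26 eV/c

Convert to SI: λ = 380 nm = 3.8 × 10^-7 m.
For a photon p = h/λ, so p = 1.744 × 10^-27 kg·m/s.
Converting to eV/c: p = 3.263 eV/c ≈ 3.26 eV/c.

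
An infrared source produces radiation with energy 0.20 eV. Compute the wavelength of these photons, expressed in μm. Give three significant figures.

Take h = 6.62607015e-34 J·s, c = 2.99792458e8 m/s, 1 eV = 1.602176634e-19 J.
First convert: E = 0.20 eV = 3.2044e-20 J.
The photon relation is λ = hc/E, giving λ = 6.199e-6 m.
Converting to μm: λ = 6.199 μm ≈ 6.20 μm.

6.20 μm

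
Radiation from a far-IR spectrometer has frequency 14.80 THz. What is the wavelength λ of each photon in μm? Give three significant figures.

Take c = 2.99792458 × 10^8 m/s.
In SI units: f = 14.80 THz = 1.480 × 10^13 Hz.
Apply λ = c/f: λ = 2.026 × 10^-5 m.
Converting to μm: λ = 20.26 μm ≈ 20.3 μm.

20.3 μm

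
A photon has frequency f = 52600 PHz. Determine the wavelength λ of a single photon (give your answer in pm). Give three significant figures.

5.70 pm

Use c = 2.99792458e8 m/s.
Convert to SI: f = 52600 PHz = 5.26e19 Hz.
For a photon λ = c/f, so λ = 5.699e-12 m.
Converting to pm: λ = 5.699 pm ≈ 5.70 pm.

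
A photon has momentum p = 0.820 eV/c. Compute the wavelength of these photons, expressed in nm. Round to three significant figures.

Take h = 6.62607015e-34 J·s, c = 2.99792458e8 m/s, 1 eV = 1.602176634e-19 J.
Convert to SI: p = 0.820 eV/c = 4.3823e-28 kg·m/s.
Apply λ = h/p: λ = 1.512e-6 m.
Converting to nm: λ = 1512 nm ≈ 1510 nm.

1510 nm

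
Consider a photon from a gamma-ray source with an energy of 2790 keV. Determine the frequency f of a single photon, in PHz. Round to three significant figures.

(h = 6.62607015 × 10^-34 J·s, 1 eV = 1.602176634 × 10^-19 J.)
First convert: E = 2790 keV = 4.4701 × 10^-13 J.
For a photon f = E/h, so f = 6.746 × 10^20 Hz.
Converting to PHz: f = 674600 PHz ≈ 6.75 × 10^5 PHz.

6.75 × 10^5 PHz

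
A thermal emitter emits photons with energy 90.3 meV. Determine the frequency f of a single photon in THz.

In SI units: E = 90.3 meV = 1.4468·10^-20 J.
For a photon f = E/h, so f = 2.183·10^13 Hz.
Converting to THz: f = 21.83 THz ≈ 21.8 THz.

21.8 THz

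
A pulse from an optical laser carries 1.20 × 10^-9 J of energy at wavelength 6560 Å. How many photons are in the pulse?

3.96 × 10^9 photons

Per-photon energy: E = 3.028 × 10^-19 J (from wavelength = 6560 Å).
N = E_total / E_photon = 1.20 × 10^-9 J / 3.028 × 10^-19 J = 3.96 × 10^9.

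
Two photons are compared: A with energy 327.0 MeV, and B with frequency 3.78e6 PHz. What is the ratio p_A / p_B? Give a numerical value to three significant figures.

p_A = 1.748e-19 kg·m/s (from energy = 327.0 MeV, via p = E/c).
p_B = 8.355e-21 kg·m/s (from frequency = 3.78e6 PHz, via p = hf/c).
Ratio = 1.748e-19 / 8.355e-21 = 20.9.

20.9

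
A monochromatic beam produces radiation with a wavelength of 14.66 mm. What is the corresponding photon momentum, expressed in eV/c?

8.46 × 10^-5 eV/c

First convert: λ = 14.66 mm = 0.01466 m.
The photon relation is p = h/λ, giving p = 4.520 × 10^-32 kg·m/s.
Converting to eV/c: p = 8.457 × 10^-5 eV/c ≈ 8.46 × 10^-5 eV/c.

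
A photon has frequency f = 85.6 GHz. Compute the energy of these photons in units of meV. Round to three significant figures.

Take h = 6.62607015e-34 J·s, 1 eV = 1.602176634e-19 J.
Convert to SI: f = 85.6 GHz = 8.56e10 Hz.
Since E = hf for a photon, E = 5.672e-23 J.
Converting to meV: E = 0.3540 meV ≈ 0.354 meV.

0.354 meV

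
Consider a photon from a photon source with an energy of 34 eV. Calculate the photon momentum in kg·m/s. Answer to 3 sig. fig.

(c = 2.99792458·10^8 m/s, 1 eV = 1.602176634·10^-19 J.)
First convert: E = 34 eV = 5.4474·10^-18 J.
The photon relation is p = E/c, giving p = 1.817·10^-26 kg·m/s.
So p ≈ 1.82·10^-26 kg·m/s.

1.82·10^-26 kg·m/s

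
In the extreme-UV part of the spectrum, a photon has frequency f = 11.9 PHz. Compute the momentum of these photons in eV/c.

Take h = 6.62607015·10^-34 J·s, c = 2.99792458·10^8 m/s, 1 eV = 1.602176634·10^-19 J.
Convert to SI: f = 11.9 PHz = 1.19·10^16 Hz.
The photon relation is p = hf/c, giving p = 2.630·10^-26 kg·m/s.
Converting to eV/c: p = 49.21 eV/c ≈ 49.2 eV/c.

49.2 eV/c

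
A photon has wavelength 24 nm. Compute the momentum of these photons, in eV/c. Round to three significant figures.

51.7 eV/c

Use h = 6.62607015e-34 J·s, c = 2.99792458e8 m/s, 1 eV = 1.602176634e-19 J.
First convert: λ = 24 nm = 2.4e-8 m.
For a photon p = h/λ, so p = 2.761e-26 kg·m/s.
Converting to eV/c: p = 51.66 eV/c ≈ 51.7 eV/c.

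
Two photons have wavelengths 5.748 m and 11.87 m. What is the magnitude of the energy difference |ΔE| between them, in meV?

Using E = hc/λ: E₁ = 3.4559 × 10^-26 J, E₂ = 1.6735 × 10^-26 J.
|ΔE| = |3.4559 × 10^-26 − 1.6735 × 10^-26| = 1.78 × 10^-26 J = 1.11 × 10^-4 meV.

1.11 × 10^-4 meV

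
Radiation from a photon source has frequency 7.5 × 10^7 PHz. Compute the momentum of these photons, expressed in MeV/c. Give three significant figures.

First convert: f = 7.5 × 10^7 PHz = 7.5 × 10^22 Hz.
For a photon p = hf/c, so p = 1.658 × 10^-19 kg·m/s.
Converting to MeV/c: p = 310.2 MeV/c ≈ 310 MeV/c.

310 MeV/c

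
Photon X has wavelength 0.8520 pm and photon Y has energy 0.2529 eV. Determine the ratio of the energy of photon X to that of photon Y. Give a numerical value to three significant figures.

5.75e6

E_X = 2.332e-13 J (from wavelength = 0.8520 pm, via E = hc/λ).
E_Y = 4.052e-20 J (from energy = 0.2529 eV, via E given directly).
Ratio = 2.332e-13 / 4.052e-20 = 5.75e6.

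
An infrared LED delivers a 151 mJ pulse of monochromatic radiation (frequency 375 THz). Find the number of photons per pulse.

6.08e17 photons

Per-photon energy: E = 2.485e-19 J (from frequency = 375 THz).
N = E_total / E_photon = 0.151 J / 2.485e-19 J = 6.08e17.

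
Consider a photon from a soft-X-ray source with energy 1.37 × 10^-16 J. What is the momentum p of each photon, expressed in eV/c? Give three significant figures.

Use c = 2.99792458 × 10^8 m/s, 1 eV = 1.602176634 × 10^-19 J.
The photon relation is p = E/c, giving p = 4.570 × 10^-25 kg·m/s.
Converting to eV/c: p = 855.1 eV/c ≈ 855 eV/c.

855 eV/c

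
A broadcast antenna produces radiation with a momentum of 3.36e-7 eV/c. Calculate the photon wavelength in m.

(h = 6.62607015e-34 J·s, c = 2.99792458e8 m/s, 1 eV = 1.602176634e-19 J.)
Convert to SI: p = 3.36e-7 eV/c = 1.7957e-34 kg·m/s.
The photon relation is λ = h/p, giving λ = 3.690 m.
So λ ≈ 3.69 m.

3.69 m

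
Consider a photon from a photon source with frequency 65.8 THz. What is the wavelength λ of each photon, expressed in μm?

Take c = 2.99792458 × 10^8 m/s.
First convert: f = 65.8 THz = 6.58 × 10^13 Hz.
For a photon λ = c/f, so λ = 4.556 × 10^-6 m.
Converting to μm: λ = 4.556 μm ≈ 4.56 μm.

4.56 μm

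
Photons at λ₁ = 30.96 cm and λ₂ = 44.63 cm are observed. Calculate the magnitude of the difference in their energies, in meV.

1.23 × 10^-3 meV

Using E = hc/λ: E₁ = 6.4162 × 10^-25 J, E₂ = 4.4509 × 10^-25 J.
|ΔE| = |6.4162 × 10^-25 − 4.4509 × 10^-25| = 1.97 × 10^-25 J = 1.23 × 10^-3 meV.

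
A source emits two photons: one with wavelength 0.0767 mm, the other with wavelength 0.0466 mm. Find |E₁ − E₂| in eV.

Using E = hc/λ: E₁ = 2.590·10^-21 J, E₂ = 4.263·10^-21 J.
|ΔE| = |2.590·10^-21 − 4.263·10^-21| = 1.67·10^-21 J = 0.0104 eV.

0.0104 eV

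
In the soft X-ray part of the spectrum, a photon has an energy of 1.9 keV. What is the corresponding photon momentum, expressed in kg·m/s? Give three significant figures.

Convert to SI: E = 1.9 keV = 3.0441e-16 J.
For a photon p = E/c, so p = 1.015e-24 kg·m/s.
So p ≈ 1.02e-24 kg·m/s.

1.02e-24 kg·m/s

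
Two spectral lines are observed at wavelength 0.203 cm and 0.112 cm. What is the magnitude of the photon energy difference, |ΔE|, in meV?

Using E = hc/λ: E₁ = 9.785e-23 J, E₂ = 1.774e-22 J.
|ΔE| = |9.785e-23 − 1.774e-22| = 7.95e-23 J = 0.496 meV.

0.496 meV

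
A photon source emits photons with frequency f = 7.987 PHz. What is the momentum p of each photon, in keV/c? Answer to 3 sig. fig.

First convert: f = 7.987 PHz = 7.987 × 10^15 Hz.
Apply p = hf/c: p = 1.765 × 10^-26 kg·m/s.
Converting to keV/c: p = 0.03303 keV/c ≈ 0.0330 keV/c.

0.0330 keV/c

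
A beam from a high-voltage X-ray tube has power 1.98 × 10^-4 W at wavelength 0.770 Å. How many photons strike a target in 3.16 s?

Total energy: E_total = P·t = 1.98 × 10^-4 × 3.16 = 6.257 × 10^-4 J.
Per-photon energy: E = 2.580 × 10^-15 J.
N = E_total / E_photon = 2.43 × 10^11.

2.43 × 10^11 photons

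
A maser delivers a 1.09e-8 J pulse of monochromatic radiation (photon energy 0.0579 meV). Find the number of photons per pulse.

1.17e15 photons

Per-photon energy: E = 9.277e-24 J (from energy = 0.0579 meV).
N = E_total / E_photon = 1.09e-8 J / 9.277e-24 J = 1.17e15.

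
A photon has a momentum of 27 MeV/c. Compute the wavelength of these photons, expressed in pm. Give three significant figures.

0.0459 pm

Use h = 6.62607015 × 10^-34 J·s, c = 2.99792458 × 10^8 m/s, 1 eV = 1.602176634 × 10^-19 J.
First convert: p = 27 MeV/c = 1.4430 × 10^-20 kg·m/s.
Since λ = h/p for a photon, λ = 4.592 × 10^-14 m.
Converting to pm: λ = 0.04592 pm ≈ 0.0459 pm.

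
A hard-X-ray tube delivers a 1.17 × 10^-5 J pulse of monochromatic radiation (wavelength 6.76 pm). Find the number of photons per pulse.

3.98 × 10^8 photons

Per-photon energy: E = 2.939 × 10^-14 J (from wavelength = 6.76 pm).
N = E_total / E_photon = 1.17 × 10^-5 J / 2.939 × 10^-14 J = 3.98 × 10^8.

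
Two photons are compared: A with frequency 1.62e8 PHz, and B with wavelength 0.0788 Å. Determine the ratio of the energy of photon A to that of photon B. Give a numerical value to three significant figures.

4260

E_A = 1.073e-10 J (from frequency = 1.62e8 PHz, via E = hf).
E_B = 2.521e-14 J (from wavelength = 0.0788 Å, via E = hc/λ).
Ratio = 1.073e-10 / 2.521e-14 = 4260.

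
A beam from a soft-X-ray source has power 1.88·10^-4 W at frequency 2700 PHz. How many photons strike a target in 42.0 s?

4.41·10^12 photons

Total energy: E_total = P·t = 1.88·10^-4 × 42.0 = 0.007896 J.
Per-photon energy: E = 1.789·10^-15 J.
N = E_total / E_photon = 4.41·10^12.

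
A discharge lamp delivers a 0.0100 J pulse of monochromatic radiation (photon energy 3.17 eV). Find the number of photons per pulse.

Per-photon energy: E = 5.079 × 10^-19 J (from energy = 3.17 eV).
N = E_total / E_photon = 0.0100 J / 5.079 × 10^-19 J = 1.97 × 10^16.

1.97 × 10^16 photons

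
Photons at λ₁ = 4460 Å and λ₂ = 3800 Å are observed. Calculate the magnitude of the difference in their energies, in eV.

0.483 eV

Using E = hc/λ: E₁ = 4.454 × 10^-19 J, E₂ = 5.227 × 10^-19 J.
|ΔE| = |4.454 × 10^-19 − 5.227 × 10^-19| = 7.74 × 10^-20 J = 0.483 eV.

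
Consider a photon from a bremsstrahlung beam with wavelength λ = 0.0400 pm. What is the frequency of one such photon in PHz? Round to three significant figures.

Take c = 2.99792458 × 10^8 m/s.
In SI units: λ = 0.0400 pm = 4.00 × 10^-14 m.
Apply f = c/λ: f = 7.495 × 10^21 Hz.
Converting to PHz: f = 7.495 × 10^6 PHz ≈ 7.49 × 10^6 PHz.

7.49 × 10^6 PHz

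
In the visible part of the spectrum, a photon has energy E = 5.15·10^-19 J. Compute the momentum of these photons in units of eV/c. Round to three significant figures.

3.21 eV/c

The photon relation is p = E/c, giving p = 1.718·10^-27 kg·m/s.
Converting to eV/c: p = 3.214 eV/c ≈ 3.21 eV/c.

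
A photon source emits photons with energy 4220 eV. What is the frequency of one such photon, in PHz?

Use h = 6.62607015 × 10^-34 J·s, 1 eV = 1.602176634 × 10^-19 J.
In SI units: E = 4220 eV = 6.7612 × 10^-16 J.
The photon relation is f = E/h, giving f = 1.020 × 10^18 Hz.
Converting to PHz: f = 1020 PHz ≈ 1020 PHz.

1020 PHz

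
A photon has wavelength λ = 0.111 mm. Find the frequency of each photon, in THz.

In SI units: λ = 0.111 mm = 1.11·10^-4 m.
For a photon f = c/λ, so f = 2.701·10^12 Hz.
Converting to THz: f = 2.701 THz ≈ 2.70 THz.

2.70 THz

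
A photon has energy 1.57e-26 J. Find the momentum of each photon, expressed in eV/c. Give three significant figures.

Use c = 2.99792458e8 m/s, 1 eV = 1.602176634e-19 J.
For a photon p = E/c, so p = 5.237e-35 kg·m/s.
Converting to eV/c: p = 9.799e-8 eV/c ≈ 9.80e-8 eV/c.

9.80e-8 eV/c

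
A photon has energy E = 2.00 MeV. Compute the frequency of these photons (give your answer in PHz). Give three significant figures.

(h = 6.62607015 × 10^-34 J·s, 1 eV = 1.602176634 × 10^-19 J.)
In SI units: E = 2.00 MeV = 3.2044 × 10^-13 J.
Apply f = E/h: f = 4.836 × 10^20 Hz.
Converting to PHz: f = 483600 PHz ≈ 4.84 × 10^5 PHz.

4.84 × 10^5 PHz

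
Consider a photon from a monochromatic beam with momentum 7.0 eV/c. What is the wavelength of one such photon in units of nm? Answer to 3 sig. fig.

177 nm

Take h = 6.62607015·10^-34 J·s, c = 2.99792458·10^8 m/s, 1 eV = 1.602176634·10^-19 J.
Convert to SI: p = 7.0 eV/c = 3.7410·10^-27 kg·m/s.
For a photon λ = h/p, so λ = 1.771·10^-7 m.
Converting to nm: λ = 177.1 nm ≈ 177 nm.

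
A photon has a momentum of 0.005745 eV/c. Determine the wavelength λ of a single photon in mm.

(h = 6.62607015e-34 J·s, c = 2.99792458e8 m/s, 1 eV = 1.602176634e-19 J.)
In SI units: p = 0.005745 eV/c = 3.0703e-30 kg·m/s.
Apply λ = h/p: λ = 2.158e-4 m.
Converting to mm: λ = 0.2158 mm ≈ 0.216 mm.

0.216 mm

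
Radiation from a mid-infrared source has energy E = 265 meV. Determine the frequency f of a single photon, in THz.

64.1 THz

Take h = 6.62607015 × 10^-34 J·s, 1 eV = 1.602176634 × 10^-19 J.
In SI units: E = 265 meV = 4.2458 × 10^-20 J.
Apply f = E/h: f = 6.408 × 10^13 Hz.
Converting to THz: f = 64.08 THz ≈ 64.1 THz.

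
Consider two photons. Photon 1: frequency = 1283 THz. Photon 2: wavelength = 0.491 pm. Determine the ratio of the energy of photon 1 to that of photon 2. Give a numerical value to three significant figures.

E_1 = 8.501e-19 J (from frequency = 1283 THz, via E = hf).
E_2 = 4.046e-13 J (from wavelength = 0.491 pm, via E = hc/λ).
Ratio = 8.501e-19 / 4.046e-13 = 2.10e-6.

2.10e-6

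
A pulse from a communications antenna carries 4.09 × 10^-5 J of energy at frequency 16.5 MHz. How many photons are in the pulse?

3.74 × 10^21 photons

Per-photon energy: E = 1.093 × 10^-26 J (from frequency = 16.5 MHz).
N = E_total / E_photon = 4.09 × 10^-5 J / 1.093 × 10^-26 J = 3.74 × 10^21.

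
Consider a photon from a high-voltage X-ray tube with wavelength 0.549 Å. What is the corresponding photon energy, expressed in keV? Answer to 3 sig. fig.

Take h = 6.62607015·10^-34 J·s, c = 2.99792458·10^8 m/s, 1 eV = 1.602176634·10^-19 J.
Convert to SI: λ = 0.549 Å = 5.49·10^-11 m.
Since E = hc/λ for a photon, E = 3.618·10^-15 J.
Converting to keV: E = 22.58 keV ≈ 22.6 keV.

22.6 keV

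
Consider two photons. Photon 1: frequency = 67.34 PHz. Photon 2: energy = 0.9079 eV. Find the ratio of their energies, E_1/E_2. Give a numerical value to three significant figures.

E_1 = 4.462e-17 J (from frequency = 67.34 PHz, via E = hf).
E_2 = 1.455e-19 J (from energy = 0.9079 eV, via E given directly).
Ratio = 4.462e-17 / 1.455e-19 = 307.

307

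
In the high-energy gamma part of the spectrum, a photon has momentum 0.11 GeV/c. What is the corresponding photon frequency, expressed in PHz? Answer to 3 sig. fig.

2.66e7 PHz

(h = 6.62607015e-34 J·s, c = 2.99792458e8 m/s, 1 eV = 1.602176634e-19 J.)
In SI units: p = 0.11 GeV/c = 5.8787e-20 kg·m/s.
The photon relation is f = pc/h, giving f = 2.660e22 Hz.
Converting to PHz: f = 2.660e7 PHz ≈ 2.66e7 PHz.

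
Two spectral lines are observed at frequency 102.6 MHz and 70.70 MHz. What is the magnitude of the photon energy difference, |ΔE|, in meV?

Using E = hf: E₁ = 6.7983e-26 J, E₂ = 4.6846e-26 J.
|ΔE| = |6.7983e-26 − 4.6846e-26| = 2.11e-26 J = 1.32e-4 meV.

1.32e-4 meV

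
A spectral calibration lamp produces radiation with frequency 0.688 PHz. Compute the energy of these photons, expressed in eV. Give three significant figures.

2.85 eV

Use h = 6.62607015e-34 J·s, 1 eV = 1.602176634e-19 J.
First convert: f = 0.688 PHz = 6.88e14 Hz.
For a photon E = hf, so E = 4.559e-19 J.
Converting to eV: E = 2.845 eV ≈ 2.85 eV.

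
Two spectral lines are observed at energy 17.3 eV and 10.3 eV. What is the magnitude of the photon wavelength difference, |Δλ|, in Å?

487 Å

Using λ = hc/E: λ₁ = 7.167e-8 m, λ₂ = 1.204e-7 m.
|Δλ| = |7.167e-8 − 1.204e-7| = 4.87e-8 m = 487 Å.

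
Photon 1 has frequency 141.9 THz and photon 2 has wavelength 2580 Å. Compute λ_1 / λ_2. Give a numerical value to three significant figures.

λ_1 = 2.113 × 10^-6 m (from frequency = 141.9 THz, via λ = c/f).
λ_2 = 2.580 × 10^-7 m (from wavelength = 2580 Å, via λ given directly).
Ratio = 2.113 × 10^-6 / 2.580 × 10^-7 = 8.19.

8.19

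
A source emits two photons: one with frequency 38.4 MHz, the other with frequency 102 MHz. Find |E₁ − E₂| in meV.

2.63 × 10^-4 meV

Using E = hf: E₁ = 2.544 × 10^-26 J, E₂ = 6.759 × 10^-26 J.
|ΔE| = |2.544 × 10^-26 − 6.759 × 10^-26| = 4.21 × 10^-26 J = 2.63 × 10^-4 meV.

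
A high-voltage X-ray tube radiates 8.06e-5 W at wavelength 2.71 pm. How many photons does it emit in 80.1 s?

8.81e10 photons

Total energy: E_total = P·t = 8.06e-5 × 80.1 = 0.006456 J.
Per-photon energy: E = 7.330e-14 J.
N = E_total / E_photon = 8.81e10.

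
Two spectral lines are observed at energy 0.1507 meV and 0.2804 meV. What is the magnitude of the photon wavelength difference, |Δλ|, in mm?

Using λ = hc/E: λ₁ = 0.0082272 m, λ₂ = 0.0044217 m.
|Δλ| = |0.0082272 − 0.0044217| = 0.00381 m = 3.81 mm.

3.81 mm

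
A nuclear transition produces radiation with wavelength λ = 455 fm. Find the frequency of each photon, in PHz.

6.59 × 10^5 PHz

Use c = 2.99792458 × 10^8 m/s.
First convert: λ = 455 fm = 4.55 × 10^-13 m.
The photon relation is f = c/λ, giving f = 6.589 × 10^20 Hz.
Converting to PHz: f = 658900 PHz ≈ 6.59 × 10^5 PHz.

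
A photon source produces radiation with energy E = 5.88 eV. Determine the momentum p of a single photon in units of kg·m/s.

3.14e-27 kg·m/s

Use c = 2.99792458e8 m/s, 1 eV = 1.602176634e-19 J.
First convert: E = 5.88 eV = 9.4208e-19 J.
The photon relation is p = E/c, giving p = 3.142e-27 kg·m/s.
So p ≈ 3.14e-27 kg·m/s.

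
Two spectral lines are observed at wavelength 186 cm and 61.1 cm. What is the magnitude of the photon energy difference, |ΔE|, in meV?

1.36e-3 meV

Using E = hc/λ: E₁ = 1.068e-25 J, E₂ = 3.251e-25 J.
|ΔE| = |1.068e-25 − 3.251e-25| = 2.18e-25 J = 1.36e-3 meV.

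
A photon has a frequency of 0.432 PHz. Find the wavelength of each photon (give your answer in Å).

(c = 2.99792458e8 m/s.)
Convert to SI: f = 0.432 PHz = 4.32e14 Hz.
For a photon λ = c/f, so λ = 6.940e-7 m.
Converting to Å: λ = 6940 Å ≈ 6940 Å.

6940 Å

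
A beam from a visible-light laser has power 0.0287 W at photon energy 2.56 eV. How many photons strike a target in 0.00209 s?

Total energy: E_total = P·t = 0.0287 × 0.00209 = 5.998 × 10^-5 J.
Per-photon energy: E = 4.102 × 10^-19 J.
N = E_total / E_photon = 1.46 × 10^14.

1.46 × 10^14 photons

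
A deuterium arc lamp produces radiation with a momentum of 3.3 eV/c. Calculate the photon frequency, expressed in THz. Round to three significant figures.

798 THz

In SI units: p = 3.3 eV/c = 1.7636e-27 kg·m/s.
The photon relation is f = pc/h, giving f = 7.979e14 Hz.
Converting to THz: f = 797.9 THz ≈ 798 THz.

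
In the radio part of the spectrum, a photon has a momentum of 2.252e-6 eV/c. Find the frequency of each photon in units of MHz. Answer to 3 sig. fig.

545 MHz

Take h = 6.62607015e-34 J·s, c = 2.99792458e8 m/s, 1 eV = 1.602176634e-19 J.
In SI units: p = 2.252e-6 eV/c = 1.2035e-33 kg·m/s.
For a photon f = pc/h, so f = 5.445e8 Hz.
Converting to MHz: f = 544.5 MHz ≈ 545 MHz.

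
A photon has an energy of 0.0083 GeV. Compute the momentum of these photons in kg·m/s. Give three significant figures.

Use c = 2.99792458e8 m/s, 1 eV = 1.602176634e-19 J.
In SI units: E = 0.0083 GeV = 1.3298e-12 J.
Since p = E/c for a photon, p = 4.436e-21 kg·m/s.
So p ≈ 4.44e-21 kg·m/s.

4.44e-21 kg·m/s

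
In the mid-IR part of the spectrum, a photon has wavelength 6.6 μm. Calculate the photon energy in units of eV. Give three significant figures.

(h = 6.62607015 × 10^-34 J·s, c = 2.99792458 × 10^8 m/s, 1 eV = 1.602176634 × 10^-19 J.)
Convert to SI: λ = 6.6 μm = 6.6 × 10^-6 m.
Apply E = hc/λ: E = 3.010 × 10^-20 J.
Converting to eV: E = 0.1879 eV ≈ 0.188 eV.

0.188 eV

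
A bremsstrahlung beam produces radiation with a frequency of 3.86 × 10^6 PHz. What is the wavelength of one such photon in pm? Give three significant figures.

First convert: f = 3.86 × 10^6 PHz = 3.86 × 10^21 Hz.
The photon relation is λ = c/f, giving λ = 7.767 × 10^-14 m.
Converting to pm: λ = 0.07767 pm ≈ 0.0777 pm.

0.0777 pm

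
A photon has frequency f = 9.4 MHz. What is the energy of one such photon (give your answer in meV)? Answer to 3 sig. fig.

3.89e-5 meV

(h = 6.62607015e-34 J·s, 1 eV = 1.602176634e-19 J.)
In SI units: f = 9.4 MHz = 9.4e6 Hz.
Since E = hf for a photon, E = 6.229e-27 J.
Converting to meV: E = 3.888e-5 meV ≈ 3.89e-5 meV.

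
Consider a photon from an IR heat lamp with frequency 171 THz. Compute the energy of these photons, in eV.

0.707 eV

(h = 6.62607015 × 10^-34 J·s, 1 eV = 1.602176634 × 10^-19 J.)
Convert to SI: f = 171 THz = 1.71 × 10^14 Hz.
For a photon E = hf, so E = 1.133 × 10^-19 J.
Converting to eV: E = 0.7072 eV ≈ 0.707 eV.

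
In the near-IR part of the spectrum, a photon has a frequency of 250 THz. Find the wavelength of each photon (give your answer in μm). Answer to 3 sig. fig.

1.20 μm

In SI units: f = 250 THz = 2.5·10^14 Hz.
Since λ = c/f for a photon, λ = 1.199·10^-6 m.
Converting to μm: λ = 1.199 μm ≈ 1.20 μm.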